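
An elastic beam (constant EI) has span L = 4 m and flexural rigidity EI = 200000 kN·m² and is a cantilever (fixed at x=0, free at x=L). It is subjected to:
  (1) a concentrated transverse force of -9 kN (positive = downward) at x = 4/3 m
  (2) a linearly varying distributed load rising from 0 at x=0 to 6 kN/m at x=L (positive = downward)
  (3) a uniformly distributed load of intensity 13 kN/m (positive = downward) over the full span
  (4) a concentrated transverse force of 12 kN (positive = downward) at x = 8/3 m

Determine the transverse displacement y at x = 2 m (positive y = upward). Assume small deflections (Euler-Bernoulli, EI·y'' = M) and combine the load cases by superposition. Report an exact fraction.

Load 1 — point force P=-9 kN at a=4/3 m (b=L-a=8/3):
  y_1 = -Pa²(3x-a)/(6EI)  [x>a] = -(-9)·(4/3)²·(3·2-(4/3))/(6·200000) = 7/112500 m
Load 2 — triangular load w₀=6 kN/m (0→w₀ over full span):
  y_2 = (w₀Lx³/12-w₀L²x²/6-w₀x⁵/(120L))/EI = (6·4·2³/12-6·4²·2²/6-6·2⁵/(120·4))/200000 = -121/500000 m
Load 3 — uniform load w=13 kN/m over full span:
  y_3 = -wx²(x²-4Lx+6L²)/(24EI) = -13·2²·(2²-4·4·2+6·4²)/(24·200000) = -221/300000 m
Load 4 — point force P=12 kN at a=8/3 m (b=L-a=4/3):
  y_4 = -Px²(3a-x)/(6EI)  [x≤a] = -12·2²·(3·(8/3)-2)/(6·200000) = -3/12500 m
Superposition: y = Σ y_i = -1301/1125000 m ≈ -0.001156 m

y(2) = -1301/1125000 m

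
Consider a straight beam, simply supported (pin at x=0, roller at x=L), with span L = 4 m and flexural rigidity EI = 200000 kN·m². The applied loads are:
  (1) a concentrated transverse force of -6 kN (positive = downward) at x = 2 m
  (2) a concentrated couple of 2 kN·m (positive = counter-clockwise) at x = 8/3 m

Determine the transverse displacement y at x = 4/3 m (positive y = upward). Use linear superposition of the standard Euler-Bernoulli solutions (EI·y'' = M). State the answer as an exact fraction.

Load 1 — point force P=-6 kN at a=2 m (b=L-a=2):
  y_1 = -Pbx(L²-b²-x²)/(6LEI)  [x≤a] = -(-6)·2·(4/3)·(4²-2²-(4/3)²)/(6·4·200000) = 23/675000 m
Load 2 — applied couple M₀=2 kN·m at a=8/3 m (b=L-a=4/3):
  y_2 = (M₀x³/(6L)+C₁x)/EI  [x≤a] with C₁=M₀(3b²-L²)/(6L)=-8/9 = (2·(4/3)³/(6·4)+(-8/9)·(4/3))/200000 = -1/202500 m
Superposition: y = Σ y_i = 59/2025000 m ≈ 0.000029 m

y(4/3) = 59/2025000 m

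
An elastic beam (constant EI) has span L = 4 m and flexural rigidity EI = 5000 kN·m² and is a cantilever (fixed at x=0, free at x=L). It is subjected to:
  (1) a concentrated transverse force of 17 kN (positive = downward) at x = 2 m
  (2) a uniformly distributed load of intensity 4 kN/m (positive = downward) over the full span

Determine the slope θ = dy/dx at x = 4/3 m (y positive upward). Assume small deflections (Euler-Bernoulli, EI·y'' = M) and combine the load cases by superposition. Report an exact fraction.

Load 1 — point force P=17 kN at a=2 m (b=L-a=2):
  θ_1 = -Px(2a-x)/(2EI)  [x≤a] = -17·(4/3)·(2·2-(4/3))/(2·5000) = -34/5625 rad
Load 2 — uniform load w=4 kN/m over full span:
  θ_2 = -wx(x²-3Lx+3L²)/(6EI) = -4·(4/3)·((4/3)²-3·4·(4/3)+3·4²)/(6·5000) = -304/50625 rad
Superposition: θ = Σ θ_i = -122/10125 rad ≈ -0.012049 rad

θ(4/3) = -122/10125 rad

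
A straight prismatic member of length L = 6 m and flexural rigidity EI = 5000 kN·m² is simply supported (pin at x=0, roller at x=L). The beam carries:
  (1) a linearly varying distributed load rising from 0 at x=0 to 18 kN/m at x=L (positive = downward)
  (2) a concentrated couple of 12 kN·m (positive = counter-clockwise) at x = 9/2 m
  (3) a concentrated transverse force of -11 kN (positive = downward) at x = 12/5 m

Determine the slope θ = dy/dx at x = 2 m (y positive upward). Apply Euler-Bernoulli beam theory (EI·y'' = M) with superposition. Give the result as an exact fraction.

Load 1 — triangular load w₀=18 kN/m (0→w₀ over full span):
  θ_1 = -w₀(7L⁴-30L²x²+15x⁴)/(360LEI) = -18·(7·6⁴-30·6²·2²+15·2⁴)/(360·6·5000) = -26/3125 rad
Load 2 — applied couple M₀=12 kN·m at a=9/2 m (b=L-a=3/2):
  θ_2 = (M₀x²/(2L)+C₁)/EI  [x≤a] with C₁=M₀(3b²-L²)/(6L)=-39/4 = (12·2²/(2·6)+(-39/4))/5000 = -23/20000 rad
Load 3 — point force P=-11 kN at a=12/5 m (b=L-a=18/5):
  θ_3 = -Pb(L²-b²-3x²)/(6LEI)  [x≤a] = -(-11)·(18/5)·(6²-(18/5)²-3·2²)/(6·6·5000) = 759/312500 rad
Superposition: θ = Σ θ_i = -17603/2500000 rad ≈ -0.007041 rad

θ(2) = -17603/2500000 rad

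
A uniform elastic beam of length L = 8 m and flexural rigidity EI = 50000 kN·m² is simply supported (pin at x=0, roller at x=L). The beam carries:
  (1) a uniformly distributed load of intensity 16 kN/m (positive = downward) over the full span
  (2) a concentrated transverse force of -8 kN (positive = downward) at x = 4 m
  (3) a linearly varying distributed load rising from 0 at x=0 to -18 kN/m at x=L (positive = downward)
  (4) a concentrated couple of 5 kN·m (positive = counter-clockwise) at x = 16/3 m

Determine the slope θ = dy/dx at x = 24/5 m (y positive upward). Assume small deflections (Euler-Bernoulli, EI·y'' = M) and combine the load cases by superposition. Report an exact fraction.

Load 1 — uniform load w=16 kN/m over full span:
  θ_1 = -w(L³-6Lx²+4x³)/(24EI) = -16·(8³-6·8·(24/5)²+4·(24/5)³)/(24·50000) = 2368/1171875 rad
Load 2 — point force P=-8 kN at a=4 m (b=L-a=4):
  θ_2 = -Pa(2L²-6Lx+3x²+a²)/(6LEI)  [x>a] = -(-8)·4·(2·8²-6·8·(24/5)+3·(24/5)²+4²)/(6·8·50000) = -18/78125 rad
Load 3 — triangular load w₀=-18 kN/m (0→w₀ over full span):
  θ_3 = -w₀(7L⁴-30L²x²+15x⁴)/(360LEI) = -(-18)·(7·8⁴-30·8²·(24/5)²+15·(24/5)⁴)/(360·8·50000) = -1856/1953125 rad
Load 4 — applied couple M₀=5 kN·m at a=16/3 m (b=L-a=8/3):
  θ_4 = (M₀x²/(2L)+C₁)/EI  [x≤a] with C₁=M₀(3b²-L²)/(6L)=-40/9 = (5·(24/5)²/(2·8)+(-40/9))/50000 = 31/562500 rad
Superposition: θ = Σ θ_i = 62939/70312500 rad ≈ 0.000895 rad

θ(24/5) = 62939/70312500 rad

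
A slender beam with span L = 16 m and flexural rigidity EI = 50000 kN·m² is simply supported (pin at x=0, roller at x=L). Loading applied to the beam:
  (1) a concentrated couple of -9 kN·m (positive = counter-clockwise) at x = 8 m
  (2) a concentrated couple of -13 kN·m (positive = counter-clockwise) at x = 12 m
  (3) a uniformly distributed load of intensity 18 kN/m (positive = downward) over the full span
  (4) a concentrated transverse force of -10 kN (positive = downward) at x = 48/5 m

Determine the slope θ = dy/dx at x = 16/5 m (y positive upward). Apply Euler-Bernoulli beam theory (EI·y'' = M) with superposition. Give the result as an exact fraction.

Load 1 — applied couple M₀=-9 kN·m at a=8 m (b=L-a=8):
  θ_1 = (M₀x²/(2L)+C₁)/EI  [x≤a] with C₁=M₀(3b²-L²)/(6L)=6 = ((-9)·(16/5)²/(2·16)+6)/50000 = 39/625000 rad
Load 2 — applied couple M₀=-13 kN·m at a=12 m (b=L-a=4):
  θ_2 = (M₀x²/(2L)+C₁)/EI  [x≤a] with C₁=M₀(3b²-L²)/(6L)=169/6 = ((-13)·(16/5)²/(2·16)+(169/6))/50000 = 3601/7500000 rad
Load 3 — uniform load w=18 kN/m over full span:
  θ_3 = -w(L³-6Lx²+4x³)/(24EI) = -18·(16³-6·16·(16/5)²+4·(16/5)³)/(24·50000) = -19008/390625 rad
Load 4 — point force P=-10 kN at a=48/5 m (b=L-a=32/5):
  θ_4 = -Pb(L²-b²-3x²)/(6LEI)  [x≤a] = -(-10)·(32/5)·(16²-(32/5)²-3·(16/5)²)/(6·16·50000) = 192/78125 rad
Superposition: θ = Σ θ_i = -1712263/37500000 rad ≈ -0.045660 rad

θ(16/5) = -1712263/37500000 rad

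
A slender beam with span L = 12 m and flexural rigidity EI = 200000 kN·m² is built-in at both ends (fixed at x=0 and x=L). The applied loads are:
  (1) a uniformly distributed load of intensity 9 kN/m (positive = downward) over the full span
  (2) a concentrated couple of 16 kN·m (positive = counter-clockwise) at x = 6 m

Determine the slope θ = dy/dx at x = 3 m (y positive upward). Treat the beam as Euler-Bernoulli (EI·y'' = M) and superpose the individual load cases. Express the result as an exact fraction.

Load 1 — uniform load w=9 kN/m over full span:
  θ_1 = -wx(L-x)(L-2x)/(12EI) = -9·3·(12-3)·(12-2·3)/(12·200000) = -243/400000 rad
Load 2 — applied couple M₀=16 kN·m at a=6 m (b=L-a=6):
  θ_2 = (R_Ax²/2 - M_Ax)/EI  [x≤a] with R_A=2, M_A=4 = (2·3²/2 - 4·3)/200000 = -3/200000 rad
Superposition: θ = Σ θ_i = -249/400000 rad ≈ -0.000623 rad

θ(3) = -249/400000 rad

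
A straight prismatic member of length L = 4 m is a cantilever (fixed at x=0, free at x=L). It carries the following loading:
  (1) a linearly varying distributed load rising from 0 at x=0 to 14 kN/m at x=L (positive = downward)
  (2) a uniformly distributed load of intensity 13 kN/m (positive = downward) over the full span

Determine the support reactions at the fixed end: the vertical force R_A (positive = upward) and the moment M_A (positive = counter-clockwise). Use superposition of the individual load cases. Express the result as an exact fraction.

R_A = 80 kN, M_A = 536/3 kN·m

Load 1 — triangular load w₀=14 kN/m (0→w₀ over full span):
  R_A = w₀L/2 = 14·4/2 = 28 kN
  M_A = w₀L²/3 = 14·4²/3 = 224/3 kN·m
Load 2 — uniform load w=13 kN/m over full span:
  R_A = wL = 13·4 = 52 kN
  M_A = wL²/2 = 13·4²/2 = 104 kN·m
Superposition: R_A = 80 kN, M_A = 536/3 kN·m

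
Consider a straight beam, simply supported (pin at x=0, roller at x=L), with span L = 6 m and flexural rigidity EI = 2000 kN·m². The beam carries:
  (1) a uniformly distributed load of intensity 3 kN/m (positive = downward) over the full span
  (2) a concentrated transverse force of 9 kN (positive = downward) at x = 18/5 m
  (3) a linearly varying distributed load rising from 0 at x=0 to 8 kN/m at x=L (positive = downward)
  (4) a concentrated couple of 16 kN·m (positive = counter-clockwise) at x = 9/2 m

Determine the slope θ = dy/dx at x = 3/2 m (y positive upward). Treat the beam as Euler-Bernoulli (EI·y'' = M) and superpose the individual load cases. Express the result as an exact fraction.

Load 1 — uniform load w=3 kN/m over full span:
  θ_1 = -w(L³-6Lx²+4x³)/(24EI) = -3·(6³-6·6·(3/2)²+4·(3/2)³)/(24·2000) = -297/32000 rad
Load 2 — point force P=9 kN at a=18/5 m (b=L-a=12/5):
  θ_2 = -Pb(L²-b²-3x²)/(6LEI)  [x≤a] = -9·(12/5)·(6²-(12/5)²-3·(3/2)²)/(6·6·2000) = -7047/1000000 rad
Load 3 — triangular load w₀=8 kN/m (0→w₀ over full span):
  θ_3 = -w₀(7L⁴-30L²x²+15x⁴)/(360LEI) = -8·(7·6⁴-30·6²·(3/2)²+15·(3/2)⁴)/(360·6·2000) = -3981/320000 rad
Load 4 — applied couple M₀=16 kN·m at a=9/2 m (b=L-a=3/2):
  θ_4 = (M₀x²/(2L)+C₁)/EI  [x≤a] with C₁=M₀(3b²-L²)/(6L)=-13 = (16·(3/2)²/(2·6)+(-13))/2000 = -1/200 rad
Superposition: θ = Σ θ_i = -270151/8000000 rad ≈ -0.033769 rad

θ(3/2) = -270151/8000000 rad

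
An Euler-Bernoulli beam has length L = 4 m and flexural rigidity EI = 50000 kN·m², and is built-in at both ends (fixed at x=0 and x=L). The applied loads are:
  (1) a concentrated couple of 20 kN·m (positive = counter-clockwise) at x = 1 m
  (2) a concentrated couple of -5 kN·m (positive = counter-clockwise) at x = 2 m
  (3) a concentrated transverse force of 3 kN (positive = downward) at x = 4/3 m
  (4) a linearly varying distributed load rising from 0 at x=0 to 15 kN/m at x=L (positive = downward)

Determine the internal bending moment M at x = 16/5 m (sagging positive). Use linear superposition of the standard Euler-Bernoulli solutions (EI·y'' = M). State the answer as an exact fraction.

M(16/5) = 154/75 kN·m

Load 1 — applied couple M₀=20 kN·m at a=1 m (b=L-a=3):
  M_1 = R_Ax - M_A - M₀  [x>a] with R_A=45/8, M_A=-15/4 = (45/8)·(16/5) - (-15/4) - 20 = 7/4 kN·m
Load 2 — applied couple M₀=-5 kN·m at a=2 m (b=L-a=2):
  M_2 = R_Ax - M_A - M₀  [x>a] with R_A=-15/8, M_A=-5/4 = (-15/8)·(16/5) - (-5/4) - (-5) = 1/4 kN·m
Load 3 — point force P=3 kN at a=4/3 m (b=L-a=8/3):
  M_3 = Pa²(a+3b)(L-x)/L³ - Pa²b/L²  [x>a] = 3·(4/3)²·((4/3)+3·(8/3))·(4-(16/5))/4³ - 3·(4/3)²·(8/3)/4² = -4/15 kN·m
Load 4 — triangular load w₀=15 kN/m (0→w₀ over full span):
  M_4 = 3w₀Lx/20 - w₀L²/30 - w₀x³/(6L) = 3·15·4·(16/5)/20 - 15·4²/30 - 15·(16/5)³/(6·4) = 8/25 kN·m
Superposition: M = Σ M_i = 154/75 kN·m ≈ 2.053333 kN·m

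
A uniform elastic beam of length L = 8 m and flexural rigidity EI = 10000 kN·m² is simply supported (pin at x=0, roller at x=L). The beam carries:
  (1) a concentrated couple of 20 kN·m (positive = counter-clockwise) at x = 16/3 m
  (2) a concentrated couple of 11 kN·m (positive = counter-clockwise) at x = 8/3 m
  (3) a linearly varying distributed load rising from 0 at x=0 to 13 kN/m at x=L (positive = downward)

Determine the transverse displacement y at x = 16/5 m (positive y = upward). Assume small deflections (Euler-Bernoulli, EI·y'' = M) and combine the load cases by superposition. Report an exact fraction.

Load 1 — applied couple M₀=20 kN·m at a=16/3 m (b=L-a=8/3):
  y_1 = (M₀x³/(6L)+C₁x)/EI  [x≤a] with C₁=M₀(3b²-L²)/(6L)=-160/9 = (20·(16/5)³/(6·8)+(-160/9)·(16/5))/10000 = -608/140625 m
Load 2 — applied couple M₀=11 kN·m at a=8/3 m (b=L-a=16/3):
  y_2 = (M₀x³/(6L)-M₀(x-a)²/2+C₁x)/EI  [x>a] with C₁=M₀(3b²-L²)/(6L)=44/9 = (11·(16/5)³/(6·8)-11·((16/5)-(8/3))²/2+(44/9)·(16/5))/10000 = 506/234375 m
Load 3 — triangular load w₀=13 kN/m (0→w₀ over full span):
  y_3 = -w₀x(7L⁴-10L²x²+3x⁴)/(360LEI) = -13·(16/5)·(7·8⁴-10·8²·(16/5)²+3·(16/5)⁴)/(360·8·10000) = -949312/29296875 m
Superposition: y = Σ y_i = -3038186/87890625 m ≈ -0.034568 m

y(16/5) = -3038186/87890625 m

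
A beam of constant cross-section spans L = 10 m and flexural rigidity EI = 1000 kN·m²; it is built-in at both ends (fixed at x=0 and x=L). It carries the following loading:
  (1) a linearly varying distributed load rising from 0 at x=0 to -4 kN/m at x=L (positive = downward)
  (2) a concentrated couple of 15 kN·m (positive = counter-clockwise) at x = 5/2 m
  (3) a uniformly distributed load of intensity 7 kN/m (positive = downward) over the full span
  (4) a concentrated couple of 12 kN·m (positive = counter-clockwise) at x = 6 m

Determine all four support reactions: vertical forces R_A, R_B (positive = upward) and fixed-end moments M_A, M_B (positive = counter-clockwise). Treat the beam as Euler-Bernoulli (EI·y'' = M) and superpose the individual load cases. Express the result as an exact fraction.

Load 1 — triangular load w₀=-4 kN/m (0→w₀ over full span):
  R_A = 3w₀L/20 = 3·(-4)·10/20 = -6 kN
  M_A = w₀L²/30 = (-4)·10²/30 = -40/3 kN·m
  R_B = 7w₀L/20 = 7·(-4)·10/20 = -14 kN
  M_B = -w₀L²/20 = -(-4)·10²/20 = 20 kN·m
Load 2 — applied couple M₀=15 kN·m at a=5/2 m (b=L-a=15/2):
  R_A = 6M₀ab/L³ = 6·15·(5/2)·(15/2)/10³ = 27/16 kN
  M_A = M₀b(2a-b)/L² = 15·(15/2)·(2·(5/2)-(15/2))/10² = -45/16 kN·m
  R_B = -6M₀ab/L³ = -6·15·(5/2)·(15/2)/10³ = -27/16 kN
  M_B = M₀a(2b-a)/L² = 15·(5/2)·(2·(15/2)-(5/2))/10² = 75/16 kN·m
Load 3 — uniform load w=7 kN/m over full span:
  R_A = wL/2 = 7·10/2 = 35 kN
  M_A = wL²/12 = 7·10²/12 = 175/3 kN·m
  R_B = wL/2 = 7·10/2 = 35 kN
  M_B = -wL²/12 = -7·10²/12 = -175/3 kN·m
Load 4 — applied couple M₀=12 kN·m at a=6 m (b=L-a=4):
  R_A = 6M₀ab/L³ = 6·12·6·4/10³ = 216/125 kN
  M_A = M₀b(2a-b)/L² = 12·4·(2·6-4)/10² = 96/25 kN·m
  R_B = -6M₀ab/L³ = -6·12·6·4/10³ = -216/125 kN
  M_B = M₀a(2b-a)/L² = 12·6·(2·4-6)/10² = 36/25 kN·m
Superposition: R_A = 64831/2000 kN, M_A = 18411/400 kN·m, R_B = 35169/2000 kN, M_B = -38647/1200 kN·m

R_A = 64831/2000 kN, M_A = 18411/400 kN·m, R_B = 35169/2000 kN, M_B = -38647/1200 kN·m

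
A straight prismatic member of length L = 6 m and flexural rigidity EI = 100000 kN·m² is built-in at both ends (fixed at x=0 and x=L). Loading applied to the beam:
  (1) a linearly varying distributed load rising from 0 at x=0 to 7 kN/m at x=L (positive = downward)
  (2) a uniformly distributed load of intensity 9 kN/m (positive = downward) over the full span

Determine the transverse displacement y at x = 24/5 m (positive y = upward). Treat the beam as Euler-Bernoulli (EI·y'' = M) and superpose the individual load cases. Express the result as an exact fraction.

y(24/5) = -8721/48828125 m

Load 1 — triangular load w₀=7 kN/m (0→w₀ over full span):
  y_1 = -w₀x²(L-x)²(x+2L)/(120LEI) = -7·(24/5)²·(6-(24/5))²·((24/5)+2·6)/(120·6·100000) = -2646/48828125 m
Load 2 — uniform load w=9 kN/m over full span:
  y_2 = -wx²(L-x)²/(24EI) = -9·(24/5)²·(6-(24/5))²/(24·100000) = -243/1953125 m
Superposition: y = Σ y_i = -8721/48828125 m ≈ -0.000179 m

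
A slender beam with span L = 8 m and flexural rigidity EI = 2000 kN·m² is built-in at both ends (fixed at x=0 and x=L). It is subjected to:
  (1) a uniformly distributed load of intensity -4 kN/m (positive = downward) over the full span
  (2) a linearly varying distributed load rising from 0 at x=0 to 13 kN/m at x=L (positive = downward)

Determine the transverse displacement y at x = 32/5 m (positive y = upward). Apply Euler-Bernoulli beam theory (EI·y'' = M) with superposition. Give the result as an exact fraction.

Load 1 — uniform load w=-4 kN/m over full span:
  y_1 = -wx²(L-x)²/(24EI) = -(-4)·(32/5)²·(8-(32/5))²/(24·2000) = 2048/234375 m
Load 2 — triangular load w₀=13 kN/m (0→w₀ over full span):
  y_2 = -w₀x²(L-x)²(x+2L)/(120LEI) = -13·(32/5)²·(8-(32/5))²·((32/5)+2·8)/(120·8·2000) = -93184/5859375 m
Superposition: y = Σ y_i = -41984/5859375 m ≈ -0.007165 m

y(32/5) = -41984/5859375 m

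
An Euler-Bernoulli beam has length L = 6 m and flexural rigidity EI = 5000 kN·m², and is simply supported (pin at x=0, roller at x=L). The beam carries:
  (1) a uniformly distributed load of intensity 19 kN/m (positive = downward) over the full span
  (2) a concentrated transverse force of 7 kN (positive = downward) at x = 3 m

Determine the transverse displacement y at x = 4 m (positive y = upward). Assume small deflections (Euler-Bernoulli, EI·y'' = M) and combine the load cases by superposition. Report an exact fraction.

y(4) = -611/10000 m

Load 1 — uniform load w=19 kN/m over full span:
  y_1 = -wx(L³-2Lx²+x³)/(24EI) = -19·4·(6³-2·6·4²+4³)/(24·5000) = -209/3750 m
Load 2 — point force P=7 kN at a=3 m (b=L-a=3):
  y_2 = -Pa(L-x)(2Lx-a²-x²)/(6LEI)  [x>a] = -7·3·(6-4)·(2·6·4-3²-4²)/(6·6·5000) = -161/30000 m
Superposition: y = Σ y_i = -611/10000 m ≈ -0.061100 m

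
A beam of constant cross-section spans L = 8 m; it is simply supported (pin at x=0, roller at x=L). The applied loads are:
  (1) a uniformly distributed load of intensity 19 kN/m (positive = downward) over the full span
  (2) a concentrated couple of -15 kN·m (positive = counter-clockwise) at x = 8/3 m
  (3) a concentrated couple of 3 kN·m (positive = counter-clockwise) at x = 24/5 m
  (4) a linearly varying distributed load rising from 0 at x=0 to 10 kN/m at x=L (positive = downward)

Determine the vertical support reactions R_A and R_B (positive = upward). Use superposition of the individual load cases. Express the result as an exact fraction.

Load 1 — uniform load w=19 kN/m over full span:
  R_A = wL/2 = 19·8/2 = 76 kN
  R_B = wL/2 = 19·8/2 = 76 kN
Load 2 — applied couple M₀=-15 kN·m at a=8/3 m (b=L-a=16/3):
  R_A = M₀/L = (-15)/8 = -15/8 kN
  R_B = -M₀/L = -(-15)/8 = 15/8 kN
Load 3 — applied couple M₀=3 kN·m at a=24/5 m (b=L-a=16/5):
  R_A = M₀/L = 3/8 kN
  R_B = -M₀/L = -3/8 kN
Load 4 — triangular load w₀=10 kN/m (0→w₀ over full span):
  R_A = w₀L/6 = 10·8/6 = 40/3 kN
  R_B = w₀L/3 = 10·8/3 = 80/3 kN
Superposition: R_A = 527/6 kN, R_B = 625/6 kN

R_A = 527/6 kN, R_B = 625/6 kN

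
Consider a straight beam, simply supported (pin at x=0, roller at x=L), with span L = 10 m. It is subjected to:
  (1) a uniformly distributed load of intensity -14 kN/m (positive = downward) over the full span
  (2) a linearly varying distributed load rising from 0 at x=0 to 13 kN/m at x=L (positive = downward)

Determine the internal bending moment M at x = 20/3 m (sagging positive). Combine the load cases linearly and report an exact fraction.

Load 1 — uniform load w=-14 kN/m over full span:
  M_1 = wx(L-x)/2 = (-14)·(20/3)·(10-(20/3))/2 = -1400/9 kN·m
Load 2 — triangular load w₀=13 kN/m (0→w₀ over full span):
  M_2 = w₀Lx/6 - w₀x³/(6L) = 13·10·(20/3)/6 - 13·(20/3)³/(6·10) = 6500/81 kN·m
Superposition: M = Σ M_i = -6100/81 kN·m ≈ -75.308642 kN·m

M(20/3) = -6100/81 kN·m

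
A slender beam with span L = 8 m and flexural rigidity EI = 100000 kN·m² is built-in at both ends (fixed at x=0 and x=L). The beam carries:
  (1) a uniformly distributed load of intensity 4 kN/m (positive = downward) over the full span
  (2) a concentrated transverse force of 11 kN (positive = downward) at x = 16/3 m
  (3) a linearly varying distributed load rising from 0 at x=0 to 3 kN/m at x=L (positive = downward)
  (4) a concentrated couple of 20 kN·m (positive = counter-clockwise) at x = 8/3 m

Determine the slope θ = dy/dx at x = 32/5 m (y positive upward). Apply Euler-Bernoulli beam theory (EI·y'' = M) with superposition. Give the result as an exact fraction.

Load 1 — uniform load w=4 kN/m over full span:
  θ_1 = -wx(L-x)(L-2x)/(12EI) = -4·(32/5)·(8-(32/5))·(8-2·(32/5))/(12·100000) = 64/390625 rad
Load 2 — point force P=11 kN at a=16/3 m (b=L-a=8/3):
  θ_2 = Pa²(L-x)(2bL-(3b+a)(L-x))/(2L³EI)  [x>a] = 11·(16/3)²·(8-(32/5))·(2·(8/3)·8-(3·(8/3)+(16/3))·(8-(32/5)))/(2·8³·100000) = 44/421875 rad
Load 3 — triangular load w₀=3 kN/m (0→w₀ over full span):
  θ_3 = -w₀(2x(L-x)(L-2x)(x+2L)+x²(L-x)²)/(120LEI) = -3·(2·(32/5)·(8-(32/5))·(8-2·(32/5))·((32/5)+2·8)+(32/5)²·(8-(32/5))²)/(120·8·100000) = 128/1953125 rad
Load 4 — applied couple M₀=20 kN·m at a=8/3 m (b=L-a=16/3):
  θ_4 = (R_Ax²/2 - M_Ax - M₀(x-a))/EI  [x>a] with R_A=10/3, M_A=0 = ((10/3)·(32/5)²/2 - 0·(32/5) - 20·((32/5)-(8/3)))/100000 = -1/15625 rad
Superposition: θ = Σ θ_i = 14221/52734375 rad ≈ 0.000270 rad

θ(32/5) = 14221/52734375 rad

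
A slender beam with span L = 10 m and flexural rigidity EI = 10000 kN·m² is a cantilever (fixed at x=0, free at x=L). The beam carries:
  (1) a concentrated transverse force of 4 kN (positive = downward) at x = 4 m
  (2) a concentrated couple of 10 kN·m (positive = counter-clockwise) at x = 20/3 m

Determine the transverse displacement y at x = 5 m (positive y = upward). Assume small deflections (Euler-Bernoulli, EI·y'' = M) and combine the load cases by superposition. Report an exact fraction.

y(5) = 23/30000 m

Load 1 — point force P=4 kN at a=4 m (b=L-a=6):
  y_1 = -Pa²(3x-a)/(6EI)  [x>a] = -4·4²·(3·5-4)/(6·10000) = -22/1875 m
Load 2 — applied couple M₀=10 kN·m at a=20/3 m (b=L-a=10/3):
  y_2 = M₀x²/(2EI)  [x≤a] = 10·5²/(2·10000) = 1/80 m
Superposition: y = Σ y_i = 23/30000 m ≈ 0.000767 m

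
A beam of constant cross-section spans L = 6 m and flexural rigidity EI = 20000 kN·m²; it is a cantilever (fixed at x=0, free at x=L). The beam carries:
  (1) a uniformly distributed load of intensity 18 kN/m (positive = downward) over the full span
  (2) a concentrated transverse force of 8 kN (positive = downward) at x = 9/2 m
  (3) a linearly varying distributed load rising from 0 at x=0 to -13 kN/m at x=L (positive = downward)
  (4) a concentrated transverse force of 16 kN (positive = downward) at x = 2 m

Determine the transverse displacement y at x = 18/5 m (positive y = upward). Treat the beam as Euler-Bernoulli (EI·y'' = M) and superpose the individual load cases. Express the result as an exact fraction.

Load 1 — uniform load w=18 kN/m over full span:
  y_1 = -wx²(x²-4Lx+6L²)/(24EI) = -18·(18/5)²·((18/5)²-4·6·(18/5)+6·6²)/(24·20000) = -216513/3125000 m
Load 2 — point force P=8 kN at a=9/2 m (b=L-a=3/2):
  y_2 = -Px²(3a-x)/(6EI)  [x≤a] = -8·(18/5)²·(3·(9/2)-(18/5))/(6·20000) = -2673/312500 m
Load 3 — triangular load w₀=-13 kN/m (0→w₀ over full span):
  y_3 = (w₀Lx³/12-w₀L²x²/6-w₀x⁵/(120L))/EI = ((-13)·6·(18/5)³/12-(-13)·6²·(18/5)²/6-(-13)·(18/5)⁵/(120·6))/20000 = 5613543/156250000 m
Load 4 — point force P=16 kN at a=2 m (b=L-a=4):
  y_4 = -Pa²(3x-a)/(6EI)  [x>a] = -16·2²·(3·(18/5)-2)/(6·20000) = -44/9375 m
Superposition: y = Σ y_i = -21845821/468750000 m ≈ -0.046604 m

y(18/5) = -21845821/468750000 m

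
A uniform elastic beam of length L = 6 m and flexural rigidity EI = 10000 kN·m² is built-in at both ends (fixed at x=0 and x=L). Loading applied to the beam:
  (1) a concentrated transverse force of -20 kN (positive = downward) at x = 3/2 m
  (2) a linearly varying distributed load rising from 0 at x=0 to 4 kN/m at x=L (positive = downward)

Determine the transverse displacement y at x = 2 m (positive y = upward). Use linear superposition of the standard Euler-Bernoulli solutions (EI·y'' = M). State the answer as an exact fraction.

y(2) = 301/450000 m

Load 1 — point force P=-20 kN at a=3/2 m (b=L-a=9/2):
  y_1 = -Pa²(L-x)²(3bL-(3b+a)(L-x))/(6L³EI)  [x>a] = -(-20)·(3/2)²·(6-2)²·(3·(9/2)·6-(3·(9/2)+(3/2))·(6-2))/(6·6³·10000) = 7/6000 m
Load 2 — triangular load w₀=4 kN/m (0→w₀ over full span):
  y_2 = -w₀x²(L-x)²(x+2L)/(120LEI) = -4·2²·(6-2)²·(2+2·6)/(120·6·10000) = -14/28125 m
Superposition: y = Σ y_i = 301/450000 m ≈ 0.000669 m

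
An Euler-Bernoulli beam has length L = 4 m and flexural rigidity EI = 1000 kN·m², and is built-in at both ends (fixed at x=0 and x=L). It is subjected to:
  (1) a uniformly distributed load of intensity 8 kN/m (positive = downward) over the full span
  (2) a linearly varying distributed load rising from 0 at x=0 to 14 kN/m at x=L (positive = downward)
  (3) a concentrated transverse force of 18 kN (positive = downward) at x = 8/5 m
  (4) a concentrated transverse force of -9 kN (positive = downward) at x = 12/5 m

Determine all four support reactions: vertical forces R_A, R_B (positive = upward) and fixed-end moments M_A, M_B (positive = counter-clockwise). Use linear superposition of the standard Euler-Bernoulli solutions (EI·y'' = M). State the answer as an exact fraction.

Load 1 — uniform load w=8 kN/m over full span:
  R_A = wL/2 = 8·4/2 = 16 kN
  M_A = wL²/12 = 8·4²/12 = 32/3 kN·m
  R_B = wL/2 = 8·4/2 = 16 kN
  M_B = -wL²/12 = -8·4²/12 = -32/3 kN·m
Load 2 — triangular load w₀=14 kN/m (0→w₀ over full span):
  R_A = 3w₀L/20 = 3·14·4/20 = 42/5 kN
  M_A = w₀L²/30 = 14·4²/30 = 112/15 kN·m
  R_B = 7w₀L/20 = 7·14·4/20 = 98/5 kN
  M_B = -w₀L²/20 = -14·4²/20 = -56/5 kN·m
Load 3 — point force P=18 kN at a=8/5 m (b=L-a=12/5):
  R_A = Pb²(3a+b)/L³ = 18·(12/5)²·(3·(8/5)+(12/5))/4³ = 1458/125 kN
  M_A = Pab²/L² = 18·(8/5)·(12/5)²/4² = 1296/125 kN·m
  R_B = Pa²(a+3b)/L³ = 18·(8/5)²·((8/5)+3·(12/5))/4³ = 792/125 kN
  M_B = -Pa²b/L² = -18·(8/5)²·(12/5)/4² = -864/125 kN·m
Load 4 — point force P=-9 kN at a=12/5 m (b=L-a=8/5):
  R_A = Pb²(3a+b)/L³ = (-9)·(8/5)²·(3·(12/5)+(8/5))/4³ = -396/125 kN
  M_A = Pab²/L² = (-9)·(12/5)·(8/5)²/4² = -432/125 kN·m
  R_B = Pa²(a+3b)/L³ = (-9)·(12/5)²·((12/5)+3·(8/5))/4³ = -729/125 kN
  M_B = -Pa²b/L² = -(-9)·(12/5)²·(8/5)/4² = 648/125 kN·m
Superposition: R_A = 4112/125 kN, M_A = 9392/375 kN·m, R_B = 4513/125 kN, M_B = -8848/375 kN·m

R_A = 4112/125 kN, M_A = 9392/375 kN·m, R_B = 4513/125 kN, M_B = -8848/375 kN·m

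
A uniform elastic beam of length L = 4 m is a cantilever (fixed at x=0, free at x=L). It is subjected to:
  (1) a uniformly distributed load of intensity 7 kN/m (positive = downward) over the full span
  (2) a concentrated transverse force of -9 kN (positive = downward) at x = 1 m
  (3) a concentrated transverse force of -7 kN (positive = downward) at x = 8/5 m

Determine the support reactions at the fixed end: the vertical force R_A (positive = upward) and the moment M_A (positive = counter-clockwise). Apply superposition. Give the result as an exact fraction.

Load 1 — uniform load w=7 kN/m over full span:
  R_A = wL = 7·4 = 28 kN
  M_A = wL²/2 = 7·4²/2 = 56 kN·m
Load 2 — point force P=-9 kN at a=1 m (b=L-a=3):
  R_A = P = (-9) = -9 kN
  M_A = Pa = (-9)·1 = -9 kN·m
Load 3 — point force P=-7 kN at a=8/5 m (b=L-a=12/5):
  R_A = P = (-7) = -7 kN
  M_A = Pa = (-7)·(8/5) = -56/5 kN·m
Superposition: R_A = 12 kN, M_A = 179/5 kN·m

R_A = 12 kN, M_A = 179/5 kN·m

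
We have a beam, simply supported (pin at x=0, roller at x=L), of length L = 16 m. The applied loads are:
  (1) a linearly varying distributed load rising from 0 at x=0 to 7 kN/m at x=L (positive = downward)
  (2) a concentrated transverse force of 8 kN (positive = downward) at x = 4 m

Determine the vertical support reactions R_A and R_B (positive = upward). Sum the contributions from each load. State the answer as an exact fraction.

R_A = 74/3 kN, R_B = 118/3 kN

Load 1 — triangular load w₀=7 kN/m (0→w₀ over full span):
  R_A = w₀L/6 = 7·16/6 = 56/3 kN
  R_B = w₀L/3 = 7·16/3 = 112/3 kN
Load 2 — point force P=8 kN at a=4 m (b=L-a=12):
  R_A = Pb/L = 8·12/16 = 6 kN
  R_B = Pa/L = 8·4/16 = 2 kN
Superposition: R_A = 74/3 kN, R_B = 118/3 kN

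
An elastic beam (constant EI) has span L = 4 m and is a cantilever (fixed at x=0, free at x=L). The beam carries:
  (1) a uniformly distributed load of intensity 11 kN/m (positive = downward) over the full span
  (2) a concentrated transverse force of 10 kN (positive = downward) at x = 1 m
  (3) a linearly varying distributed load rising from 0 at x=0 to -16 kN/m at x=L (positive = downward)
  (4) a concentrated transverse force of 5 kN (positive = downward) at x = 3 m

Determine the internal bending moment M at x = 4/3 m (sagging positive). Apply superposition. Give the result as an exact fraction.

M(4/3) = -259/81 kN·m

Load 1 — uniform load w=11 kN/m over full span:
  M_1 = -w(L-x)²/2 = -11·(4-(4/3))²/2 = -352/9 kN·m
Load 2 — point force P=10 kN at a=1 m (b=L-a=3):
  M_2 = 0  [x>a] = 0 kN·m
Load 3 — triangular load w₀=-16 kN/m (0→w₀ over full span):
  M_3 = w₀Lx/2 - w₀L²/3 - w₀x³/(6L) = (-16)·4·(4/3)/2 - (-16)·4²/3 - (-16)·(4/3)³/(6·4) = 3584/81 kN·m
Load 4 — point force P=5 kN at a=3 m (b=L-a=1):
  M_4 = -P(a-x)  [x≤a] = -5·(3-(4/3)) = -25/3 kN·m
Superposition: M = Σ M_i = -259/81 kN·m ≈ -3.197531 kN·m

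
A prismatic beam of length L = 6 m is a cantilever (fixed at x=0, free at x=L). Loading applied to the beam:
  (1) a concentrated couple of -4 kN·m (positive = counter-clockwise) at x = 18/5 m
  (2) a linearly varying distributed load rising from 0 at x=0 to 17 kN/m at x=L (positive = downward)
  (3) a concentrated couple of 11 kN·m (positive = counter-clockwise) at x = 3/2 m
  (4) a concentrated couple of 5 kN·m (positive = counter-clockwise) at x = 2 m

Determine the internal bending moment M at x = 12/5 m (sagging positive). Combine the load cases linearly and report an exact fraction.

Load 1 — applied couple M₀=-4 kN·m at a=18/5 m (b=L-a=12/5):
  M_1 = M₀  [x≤a] = (-4) = -4 kN·m
Load 2 — triangular load w₀=17 kN/m (0→w₀ over full span):
  M_2 = w₀Lx/2 - w₀L²/3 - w₀x³/(6L) = 17·6·(12/5)/2 - 17·6²/3 - 17·(12/5)³/(6·6) = -11016/125 kN·m
Load 3 — applied couple M₀=11 kN·m at a=3/2 m (b=L-a=9/2):
  M_3 = 0  [x>a] = 0 kN·m
Load 4 — applied couple M₀=5 kN·m at a=2 m (b=L-a=4):
  M_4 = 0  [x>a] = 0 kN·m
Superposition: M = Σ M_i = -11516/125 kN·m ≈ -92.128000 kN·m

M(12/5) = -11516/125 kN·m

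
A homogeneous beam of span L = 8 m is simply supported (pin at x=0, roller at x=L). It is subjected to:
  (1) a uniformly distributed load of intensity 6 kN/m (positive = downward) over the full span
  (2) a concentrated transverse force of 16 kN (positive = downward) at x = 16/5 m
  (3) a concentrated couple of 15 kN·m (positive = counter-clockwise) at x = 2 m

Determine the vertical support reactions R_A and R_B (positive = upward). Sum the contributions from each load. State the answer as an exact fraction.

R_A = 1419/40 kN, R_B = 1141/40 kN

Load 1 — uniform load w=6 kN/m over full span:
  R_A = wL/2 = 6·8/2 = 24 kN
  R_B = wL/2 = 6·8/2 = 24 kN
Load 2 — point force P=16 kN at a=16/5 m (b=L-a=24/5):
  R_A = Pb/L = 16·(24/5)/8 = 48/5 kN
  R_B = Pa/L = 16·(16/5)/8 = 32/5 kN
Load 3 — applied couple M₀=15 kN·m at a=2 m (b=L-a=6):
  R_A = M₀/L = 15/8 kN
  R_B = -M₀/L = -15/8 kN
Superposition: R_A = 1419/40 kN, R_B = 1141/40 kN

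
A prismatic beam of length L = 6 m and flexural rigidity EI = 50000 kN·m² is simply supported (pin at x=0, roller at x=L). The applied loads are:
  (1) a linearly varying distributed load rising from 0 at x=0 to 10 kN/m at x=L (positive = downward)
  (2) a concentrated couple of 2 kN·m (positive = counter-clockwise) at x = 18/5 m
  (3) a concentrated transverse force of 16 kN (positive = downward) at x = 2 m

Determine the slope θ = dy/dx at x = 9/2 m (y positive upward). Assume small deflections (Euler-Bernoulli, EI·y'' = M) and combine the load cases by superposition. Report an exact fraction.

θ(9/2) = 1548083/1440000000 rad

Load 1 — triangular load w₀=10 kN/m (0→w₀ over full span):
  θ_1 = -w₀(7L⁴-30L²x²+15x⁴)/(360LEI) = -10·(7·6⁴-30·6²·(9/2)²+15·(9/2)⁴)/(360·6·50000) = 3939/6400000 rad
Load 2 — applied couple M₀=2 kN·m at a=18/5 m (b=L-a=12/5):
  θ_2 = (M₀x²/(2L)-M₀(x-a)+C₁)/EI  [x>a] with C₁=M₀(3b²-L²)/(6L)=-26/25 = (2·(9/2)²/(2·6)-2·((9/2)-(18/5))+(-26/25))/50000 = 107/10000000 rad
Load 3 — point force P=16 kN at a=2 m (b=L-a=4):
  θ_3 = -Pa(2L²-6Lx+3x²+a²)/(6LEI)  [x>a] = -16·2·(2·6²-6·6·(9/2)+3·(9/2)²+2²)/(6·6·50000) = 101/225000 rad
Superposition: θ = Σ θ_i = 1548083/1440000000 rad ≈ 0.001075 rad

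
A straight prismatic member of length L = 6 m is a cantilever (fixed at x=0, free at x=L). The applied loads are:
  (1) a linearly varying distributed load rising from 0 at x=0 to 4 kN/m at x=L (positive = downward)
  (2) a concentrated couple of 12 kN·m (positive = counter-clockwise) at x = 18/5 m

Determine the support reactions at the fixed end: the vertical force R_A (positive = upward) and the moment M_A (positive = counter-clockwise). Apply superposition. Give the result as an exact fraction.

Load 1 — triangular load w₀=4 kN/m (0→w₀ over full span):
  R_A = w₀L/2 = 4·6/2 = 12 kN
  M_A = w₀L²/3 = 4·6²/3 = 48 kN·m
Load 2 — applied couple M₀=12 kN·m at a=18/5 m (b=L-a=12/5):
  R_A = 0 kN
  M_A = -M₀ = -12 kN·m
Superposition: R_A = 12 kN, M_A = 36 kN·m

R_A = 12 kN, M_A = 36 kN·m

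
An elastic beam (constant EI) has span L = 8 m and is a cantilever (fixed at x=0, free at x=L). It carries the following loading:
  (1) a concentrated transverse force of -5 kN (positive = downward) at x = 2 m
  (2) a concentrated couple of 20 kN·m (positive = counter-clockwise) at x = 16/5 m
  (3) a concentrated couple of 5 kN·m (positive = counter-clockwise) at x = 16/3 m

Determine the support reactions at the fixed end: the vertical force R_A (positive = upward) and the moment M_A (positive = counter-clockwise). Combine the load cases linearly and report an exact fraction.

R_A = -5 kN, M_A = -35 kN·m

Load 1 — point force P=-5 kN at a=2 m (b=L-a=6):
  R_A = P = (-5) = -5 kN
  M_A = Pa = (-5)·2 = -10 kN·m
Load 2 — applied couple M₀=20 kN·m at a=16/5 m (b=L-a=24/5):
  R_A = 0 kN
  M_A = -M₀ = -20 kN·m
Load 3 — applied couple M₀=5 kN·m at a=16/3 m (b=L-a=8/3):
  R_A = 0 kN
  M_A = -M₀ = -5 kN·m
Superposition: R_A = -5 kN, M_A = -35 kN·m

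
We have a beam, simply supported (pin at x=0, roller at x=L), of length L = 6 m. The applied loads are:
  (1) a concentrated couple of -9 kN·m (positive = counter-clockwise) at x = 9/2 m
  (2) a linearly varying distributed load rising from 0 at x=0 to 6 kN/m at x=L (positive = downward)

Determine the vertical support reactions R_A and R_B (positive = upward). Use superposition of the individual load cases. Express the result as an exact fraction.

Load 1 — applied couple M₀=-9 kN·m at a=9/2 m (b=L-a=3/2):
  R_A = M₀/L = (-9)/6 = -3/2 kN
  R_B = -M₀/L = -(-9)/6 = 3/2 kN
Load 2 — triangular load w₀=6 kN/m (0→w₀ over full span):
  R_A = w₀L/6 = 6·6/6 = 6 kN
  R_B = w₀L/3 = 6·6/3 = 12 kN
Superposition: R_A = 9/2 kN, R_B = 27/2 kN

R_A = 9/2 kN, R_B = 27/2 kN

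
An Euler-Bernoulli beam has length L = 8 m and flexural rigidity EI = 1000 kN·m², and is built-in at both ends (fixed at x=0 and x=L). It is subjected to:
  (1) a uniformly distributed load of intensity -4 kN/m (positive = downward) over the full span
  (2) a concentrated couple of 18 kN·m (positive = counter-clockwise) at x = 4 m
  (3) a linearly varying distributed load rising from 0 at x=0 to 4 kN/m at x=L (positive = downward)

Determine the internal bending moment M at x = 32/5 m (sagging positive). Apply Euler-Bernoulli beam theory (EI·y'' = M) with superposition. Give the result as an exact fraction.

M(32/5) = 221/750 kN·m

Load 1 — uniform load w=-4 kN/m over full span:
  M_1 = wLx/2 - wL²/12 - wx²/2 = (-4)·8·(32/5)/2 - (-4)·8²/12 - (-4)·(32/5)²/2 = 64/75 kN·m
Load 2 — applied couple M₀=18 kN·m at a=4 m (b=L-a=4):
  M_2 = R_Ax - M_A - M₀  [x>a] with R_A=27/8, M_A=9/2 = (27/8)·(32/5) - (9/2) - 18 = -9/10 kN·m
Load 3 — triangular load w₀=4 kN/m (0→w₀ over full span):
  M_3 = 3w₀Lx/20 - w₀L²/30 - w₀x³/(6L) = 3·4·8·(32/5)/20 - 4·8²/30 - 4·(32/5)³/(6·8) = 128/375 kN·m
Superposition: M = Σ M_i = 221/750 kN·m ≈ 0.294667 kN·m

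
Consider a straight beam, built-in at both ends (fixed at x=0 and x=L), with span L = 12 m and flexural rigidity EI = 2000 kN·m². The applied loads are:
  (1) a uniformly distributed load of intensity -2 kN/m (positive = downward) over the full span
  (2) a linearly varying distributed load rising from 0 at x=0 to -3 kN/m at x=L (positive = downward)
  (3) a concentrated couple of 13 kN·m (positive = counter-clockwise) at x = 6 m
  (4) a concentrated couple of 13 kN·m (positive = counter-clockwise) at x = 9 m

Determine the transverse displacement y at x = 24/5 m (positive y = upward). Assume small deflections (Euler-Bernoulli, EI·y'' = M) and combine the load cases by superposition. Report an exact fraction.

Load 1 — uniform load w=-2 kN/m over full span:
  y_1 = -wx²(L-x)²/(24EI) = -(-2)·(24/5)²·(12-(24/5))²/(24·2000) = 3888/78125 m
Load 2 — triangular load w₀=-3 kN/m (0→w₀ over full span):
  y_2 = -w₀x²(L-x)²(x+2L)/(120LEI) = -(-3)·(24/5)²·(12-(24/5))²·((24/5)+2·12)/(120·12·2000) = 69984/1953125 m
Load 3 — applied couple M₀=13 kN·m at a=6 m (b=L-a=6):
  y_3 = (R_Ax³/6 - M_Ax²/2)/EI  [x≤a] with R_A=13/8, M_A=13/4 = ((13/8)·(24/5)³/6 - (13/4)·(24/5)²/2)/2000 = -117/31250 m
Load 4 — applied couple M₀=13 kN·m at a=9 m (b=L-a=3):
  y_4 = (R_Ax³/6 - M_Ax²/2)/EI  [x≤a] with R_A=39/32, M_A=65/16 = ((39/32)·(24/5)³/6 - (65/16)·(24/5)²/2)/2000 = -1521/125000 m
Superposition: y = Σ y_i = 1088847/15625000 m ≈ 0.069686 m

y(24/5) = 1088847/15625000 m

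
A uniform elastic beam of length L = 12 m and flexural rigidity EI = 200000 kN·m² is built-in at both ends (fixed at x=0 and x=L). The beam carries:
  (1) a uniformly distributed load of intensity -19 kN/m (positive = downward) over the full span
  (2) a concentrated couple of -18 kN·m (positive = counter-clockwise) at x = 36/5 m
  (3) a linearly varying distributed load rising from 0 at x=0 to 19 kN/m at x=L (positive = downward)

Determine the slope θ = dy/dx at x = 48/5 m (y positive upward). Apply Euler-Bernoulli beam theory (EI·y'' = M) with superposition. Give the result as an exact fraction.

Load 1 — uniform load w=-19 kN/m over full span:
  θ_1 = -wx(L-x)(L-2x)/(12EI) = -(-19)·(48/5)·(12-(48/5))·(12-2·(48/5))/(12·200000) = -513/390625 rad
Load 2 — applied couple M₀=-18 kN·m at a=36/5 m (b=L-a=24/5):
  θ_2 = (R_Ax²/2 - M_Ax - M₀(x-a))/EI  [x>a] with R_A=-54/25, M_A=-144/25 = ((-54/25)·(48/5)²/2 - (-144/25)·(48/5) - (-18)·((48/5)-(36/5)))/200000 = -81/15625000 rad
Load 3 — triangular load w₀=19 kN/m (0→w₀ over full span):
  θ_3 = -w₀(2x(L-x)(L-2x)(x+2L)+x²(L-x)²)/(120LEI) = -19·(2·(48/5)·(12-(48/5))·(12-2·(48/5))·((48/5)+2·12)+(48/5)²·(12-(48/5))²)/(120·12·200000) = 1368/1953125 rad
Superposition: θ = Σ θ_i = -9657/15625000 rad ≈ -0.000618 rad

θ(48/5) = -9657/15625000 rad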